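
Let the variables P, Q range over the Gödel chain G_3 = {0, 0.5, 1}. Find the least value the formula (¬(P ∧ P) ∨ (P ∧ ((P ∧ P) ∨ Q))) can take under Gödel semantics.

0.50

The minimum is attained at P = 0.5, Q = 0:
  (P ∧ P) = min(0.5, 0.5) = 0.5
  ¬(P ∧ P): Gödel ¬ of 0.5 = 0 (operand ≠ 0)
  (P ∧ P) = min(0.5, 0.5) = 0.5
  ((P ∧ P) ∨ Q) = max(0.5, 0) = 0.5
  (P ∧ ((P ∧ P) ∨ Q)) = min(0.5, 0.5) = 0.5
  (¬(P ∧ P) ∨ (P ∧ ((P ∧ P) ∨ Q))) = max(0, 0.5) = 0.5
Checking all 9 assignments confirms none give a value below 0.50.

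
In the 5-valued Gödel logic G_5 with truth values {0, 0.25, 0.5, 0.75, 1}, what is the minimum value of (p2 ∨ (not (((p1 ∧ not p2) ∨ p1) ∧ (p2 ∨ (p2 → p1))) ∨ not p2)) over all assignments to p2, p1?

0.25

The minimum is attained at p2 = 0.25, p1 = 0.25:
  not p2: Gödel ¬ of 0.25 = 0 (operand ≠ 0)
  (p1 ∧ not p2) = min(0.25, 0) = 0
  ((p1 ∧ not p2) ∨ p1) = max(0, 0.25) = 0.25
  (p2 → p1): 0.25 ≤ 0.25, so result = 1
  (p2 ∨ (p2 → p1)) = max(0.25, 1) = 1
  (((p1 ∧ not p2) ∨ p1) ∧ (p2 ∨ (p2 → p1))) = min(0.25, 1) = 0.25
  not (((p1 ∧ not p2) ∨ p1) ∧ (p2 ∨ (p2 → p1))): Gödel ¬ of 0.25 = 0 (operand ≠ 0)
  not p2: Gödel ¬ of 0.25 = 0 (operand ≠ 0)
  (not (((p1 ∧ not p2) ∨ p1) ∧ (p2 ∨ (p2 → p1))) ∨ not p2) = max(0, 0) = 0
  (p2 ∨ (not (((p1 ∧ not p2) ∨ p1) ∧ (p2 ∨ (p2 → p1))) ∨ not p2)) = max(0.25, 0) = 0.25
Checking all 25 assignments confirms none give a value below 0.25.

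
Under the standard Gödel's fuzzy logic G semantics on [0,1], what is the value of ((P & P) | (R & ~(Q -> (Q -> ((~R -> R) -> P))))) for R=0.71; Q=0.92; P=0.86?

0.86

(P & P) = min(0.86, 0.86) = 0.86
~R: Gödel ¬ of 0.71 = 0 (operand ≠ 0)
(~R -> R): 0 ≤ 0.71, so result = 1
((~R -> R) -> P): 1 > 0.86, so result = 0.86
(Q -> ((~R -> R) -> P)): 0.92 > 0.86, so result = 0.86
(Q -> (Q -> ((~R -> R) -> P))): 0.92 > 0.86, so result = 0.86
~(Q -> (Q -> ((~R -> R) -> P))): Gödel ¬ of 0.86 = 0 (operand ≠ 0)
(R & ~(Q -> (Q -> ((~R -> R) -> P)))) = min(0.71, 0) = 0
((P & P) | (R & ~(Q -> (Q -> ((~R -> R) -> P))))) = max(0.86, 0) = 0.86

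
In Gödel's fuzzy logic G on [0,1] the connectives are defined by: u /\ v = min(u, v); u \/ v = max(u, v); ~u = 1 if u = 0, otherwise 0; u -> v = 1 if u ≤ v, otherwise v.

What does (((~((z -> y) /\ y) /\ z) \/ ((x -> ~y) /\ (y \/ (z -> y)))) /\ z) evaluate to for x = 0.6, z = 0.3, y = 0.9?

(z -> y): 0.3 ≤ 0.9, so result = 1
((z -> y) /\ y) = min(1, 0.9) = 0.9
~((z -> y) /\ y): Gödel ¬ of 0.9 = 0 (operand ≠ 0)
(~((z -> y) /\ y) /\ z) = min(0, 0.3) = 0
~y: Gödel ¬ of 0.9 = 0 (operand ≠ 0)
(x -> ~y): 0.6 > 0, so result = 0
(z -> y): 0.3 ≤ 0.9, so result = 1
(y \/ (z -> y)) = max(0.9, 1) = 1
((x -> ~y) /\ (y \/ (z -> y))) = min(0, 1) = 0
((~((z -> y) /\ y) /\ z) \/ ((x -> ~y) /\ (y \/ (z -> y)))) = max(0, 0) = 0
(((~((z -> y) /\ y) /\ z) \/ ((x -> ~y) /\ (y \/ (z -> y)))) /\ z) = min(0, 0.3) = 0

0.00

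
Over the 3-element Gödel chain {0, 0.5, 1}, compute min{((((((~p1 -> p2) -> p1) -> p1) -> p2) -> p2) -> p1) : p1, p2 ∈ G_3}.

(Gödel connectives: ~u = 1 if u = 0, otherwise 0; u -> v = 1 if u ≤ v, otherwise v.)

The minimum is attained at p1 = 0, p2 = 0.5:
  ~p1: Gödel ¬ of 0 = 1 (operand is 0)
  (~p1 -> p2): 1 > 0.5, so result = 0.5
  ((~p1 -> p2) -> p1): 0.5 > 0, so result = 0
  (((~p1 -> p2) -> p1) -> p1): 0 ≤ 0, so result = 1
  ((((~p1 -> p2) -> p1) -> p1) -> p2): 1 > 0.5, so result = 0.5
  (((((~p1 -> p2) -> p1) -> p1) -> p2) -> p2): 0.5 ≤ 0.5, so result = 1
  ((((((~p1 -> p2) -> p1) -> p1) -> p2) -> p2) -> p1): 1 > 0, so result = 0
Checking all 9 assignments confirms none give a value below 0.00.

0.00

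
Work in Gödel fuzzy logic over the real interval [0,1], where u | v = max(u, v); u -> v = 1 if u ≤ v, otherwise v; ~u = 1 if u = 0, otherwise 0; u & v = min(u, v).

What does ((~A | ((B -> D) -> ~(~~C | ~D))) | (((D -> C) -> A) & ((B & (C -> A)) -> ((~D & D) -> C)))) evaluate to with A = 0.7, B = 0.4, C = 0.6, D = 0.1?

0.70

~A: Gödel ¬ of 0.7 = 0 (operand ≠ 0)
(B -> D): 0.4 > 0.1, so result = 0.1
~C: Gödel ¬ of 0.6 = 0 (operand ≠ 0)
~~C: Gödel ¬ of 0 = 1 (operand is 0)
~D: Gödel ¬ of 0.1 = 0 (operand ≠ 0)
(~~C | ~D) = max(1, 0) = 1
~(~~C | ~D): Gödel ¬ of 1 = 0 (operand ≠ 0)
((B -> D) -> ~(~~C | ~D)): 0.1 > 0, so result = 0
(~A | ((B -> D) -> ~(~~C | ~D))) = max(0, 0) = 0
(D -> C): 0.1 ≤ 0.6, so result = 1
((D -> C) -> A): 1 > 0.7, so result = 0.7
(C -> A): 0.6 ≤ 0.7, so result = 1
(B & (C -> A)) = min(0.4, 1) = 0.4
~D: Gödel ¬ of 0.1 = 0 (operand ≠ 0)
(~D & D) = min(0, 0.1) = 0
((~D & D) -> C): 0 ≤ 0.6, so result = 1
((B & (C -> A)) -> ((~D & D) -> C)): 0.4 ≤ 1, so result = 1
(((D -> C) -> A) & ((B & (C -> A)) -> ((~D & D) -> C))) = min(0.7, 1) = 0.7
((~A | ((B -> D) -> ~(~~C | ~D))) | (((D -> C) -> A) & ((B & (C -> A)) -> ((~D & D) -> C)))) = max(0, 0.7) = 0.7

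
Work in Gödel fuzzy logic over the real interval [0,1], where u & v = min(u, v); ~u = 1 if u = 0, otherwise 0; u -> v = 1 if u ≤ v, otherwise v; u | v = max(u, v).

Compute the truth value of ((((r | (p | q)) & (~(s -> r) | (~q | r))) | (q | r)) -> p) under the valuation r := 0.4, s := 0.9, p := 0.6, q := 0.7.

(p | q) = max(0.6, 0.7) = 0.7
(r | (p | q)) = max(0.4, 0.7) = 0.7
(s -> r): 0.9 > 0.4, so result = 0.4
~(s -> r): Gödel ¬ of 0.4 = 0 (operand ≠ 0)
~q: Gödel ¬ of 0.7 = 0 (operand ≠ 0)
(~q | r) = max(0, 0.4) = 0.4
(~(s -> r) | (~q | r)) = max(0, 0.4) = 0.4
((r | (p | q)) & (~(s -> r) | (~q | r))) = min(0.7, 0.4) = 0.4
(q | r) = max(0.7, 0.4) = 0.7
(((r | (p | q)) & (~(s -> r) | (~q | r))) | (q | r)) = max(0.4, 0.7) = 0.7
((((r | (p | q)) & (~(s -> r) | (~q | r))) | (q | r)) -> p): 0.7 > 0.6, so result = 0.6

0.60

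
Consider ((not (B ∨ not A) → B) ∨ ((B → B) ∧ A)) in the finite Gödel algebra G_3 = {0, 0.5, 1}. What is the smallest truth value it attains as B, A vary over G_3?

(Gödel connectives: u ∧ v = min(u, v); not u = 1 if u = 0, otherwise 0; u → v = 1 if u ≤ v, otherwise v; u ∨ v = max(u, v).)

0.50

The minimum is attained at B = 0, A = 0.5:
  not A: Gödel ¬ of 0.5 = 0 (operand ≠ 0)
  (B ∨ not A) = max(0, 0) = 0
  not (B ∨ not A): Gödel ¬ of 0 = 1 (operand is 0)
  (not (B ∨ not A) → B): 1 > 0, so result = 0
  (B → B): 0 ≤ 0, so result = 1
  ((B → B) ∧ A) = min(1, 0.5) = 0.5
  ((not (B ∨ not A) → B) ∨ ((B → B) ∧ A)) = max(0, 0.5) = 0.5
Checking all 9 assignments confirms none give a value below 0.50.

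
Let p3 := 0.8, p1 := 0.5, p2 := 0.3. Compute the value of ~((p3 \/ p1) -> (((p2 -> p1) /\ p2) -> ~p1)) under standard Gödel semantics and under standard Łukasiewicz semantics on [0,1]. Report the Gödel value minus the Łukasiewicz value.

1.00

Gödel evaluation:
  (p3 \/ p1) = max(0.8, 0.5) = 0.8
  (p2 -> p1): 0.3 ≤ 0.5, so result = 1
  ((p2 -> p1) /\ p2) = min(1, 0.3) = 0.3
  ~p1: Gödel ¬ of 0.5 = 0 (operand ≠ 0)
  (((p2 -> p1) /\ p2) -> ~p1): 0.3 > 0, so result = 0
  ((p3 \/ p1) -> (((p2 -> p1) /\ p2) -> ~p1)): 0.8 > 0, so result = 0
  ~((p3 \/ p1) -> (((p2 -> p1) /\ p2) -> ~p1)): Gödel ¬ of 0 = 1 (operand is 0)
  Gödel value = 1
Łukasiewicz evaluation:
  (p3 \/ p1) = max(0.8, 0.5) = 0.8
  (p2 -> p1): min(1, 1 − 0.3 + 0.5) = 1
  ((p2 -> p1) /\ p2) = min(1, 0.3) = 0.3
  ~p1: Łukasiewicz ¬ gives 1 − 0.5 = 0.5
  (((p2 -> p1) /\ p2) -> ~p1): min(1, 1 − 0.3 + 0.5) = 1
  ((p3 \/ p1) -> (((p2 -> p1) /\ p2) -> ~p1)): min(1, 1 − 0.8 + 1) = 1
  ~((p3 \/ p1) -> (((p2 -> p1) /\ p2) -> ~p1)): Łukasiewicz ¬ gives 1 − 1 = 0
  Łukasiewicz value = 0
Difference: 1 − 0 = 1.00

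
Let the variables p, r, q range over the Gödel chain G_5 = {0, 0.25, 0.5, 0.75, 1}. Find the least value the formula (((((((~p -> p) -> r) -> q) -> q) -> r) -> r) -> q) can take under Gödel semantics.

0.00

The minimum is attained at p = 0, r = 0, q = 0:
  ~p: Gödel ¬ of 0 = 1 (operand is 0)
  (~p -> p): 1 > 0, so result = 0
  ((~p -> p) -> r): 0 ≤ 0, so result = 1
  (((~p -> p) -> r) -> q): 1 > 0, so result = 0
  ((((~p -> p) -> r) -> q) -> q): 0 ≤ 0, so result = 1
  (((((~p -> p) -> r) -> q) -> q) -> r): 1 > 0, so result = 0
  ((((((~p -> p) -> r) -> q) -> q) -> r) -> r): 0 ≤ 0, so result = 1
  (((((((~p -> p) -> r) -> q) -> q) -> r) -> r) -> q): 1 > 0, so result = 0
Checking all 125 assignments confirms none give a value below 0.00.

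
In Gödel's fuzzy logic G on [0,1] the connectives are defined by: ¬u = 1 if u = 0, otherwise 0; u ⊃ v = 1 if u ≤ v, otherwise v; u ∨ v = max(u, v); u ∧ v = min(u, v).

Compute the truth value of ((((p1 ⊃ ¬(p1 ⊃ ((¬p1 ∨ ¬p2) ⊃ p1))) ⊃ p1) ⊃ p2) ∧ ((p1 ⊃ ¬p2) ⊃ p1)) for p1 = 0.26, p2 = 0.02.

0.02

¬p1: Gödel ¬ of 0.26 = 0 (operand ≠ 0)
¬p2: Gödel ¬ of 0.02 = 0 (operand ≠ 0)
(¬p1 ∨ ¬p2) = max(0, 0) = 0
((¬p1 ∨ ¬p2) ⊃ p1): 0 ≤ 0.26, so result = 1
(p1 ⊃ ((¬p1 ∨ ¬p2) ⊃ p1)): 0.26 ≤ 1, so result = 1
¬(p1 ⊃ ((¬p1 ∨ ¬p2) ⊃ p1)): Gödel ¬ of 1 = 0 (operand ≠ 0)
(p1 ⊃ ¬(p1 ⊃ ((¬p1 ∨ ¬p2) ⊃ p1))): 0.26 > 0, so result = 0
((p1 ⊃ ¬(p1 ⊃ ((¬p1 ∨ ¬p2) ⊃ p1))) ⊃ p1): 0 ≤ 0.26, so result = 1
(((p1 ⊃ ¬(p1 ⊃ ((¬p1 ∨ ¬p2) ⊃ p1))) ⊃ p1) ⊃ p2): 1 > 0.02, so result = 0.02
¬p2: Gödel ¬ of 0.02 = 0 (operand ≠ 0)
(p1 ⊃ ¬p2): 0.26 > 0, so result = 0
((p1 ⊃ ¬p2) ⊃ p1): 0 ≤ 0.26, so result = 1
((((p1 ⊃ ¬(p1 ⊃ ((¬p1 ∨ ¬p2) ⊃ p1))) ⊃ p1) ⊃ p2) ∧ ((p1 ⊃ ¬p2) ⊃ p1)) = min(0.02, 1) = 0.02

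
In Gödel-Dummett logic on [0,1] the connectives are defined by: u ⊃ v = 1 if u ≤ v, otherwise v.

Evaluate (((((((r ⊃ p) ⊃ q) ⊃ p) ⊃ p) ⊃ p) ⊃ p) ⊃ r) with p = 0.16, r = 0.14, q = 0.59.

(r ⊃ p): 0.14 ≤ 0.16, so result = 1
((r ⊃ p) ⊃ q): 1 > 0.59, so result = 0.59
(((r ⊃ p) ⊃ q) ⊃ p): 0.59 > 0.16, so result = 0.16
((((r ⊃ p) ⊃ q) ⊃ p) ⊃ p): 0.16 ≤ 0.16, so result = 1
(((((r ⊃ p) ⊃ q) ⊃ p) ⊃ p) ⊃ p): 1 > 0.16, so result = 0.16
((((((r ⊃ p) ⊃ q) ⊃ p) ⊃ p) ⊃ p) ⊃ p): 0.16 ≤ 0.16, so result = 1
(((((((r ⊃ p) ⊃ q) ⊃ p) ⊃ p) ⊃ p) ⊃ p) ⊃ r): 1 > 0.14, so result = 0.14

0.14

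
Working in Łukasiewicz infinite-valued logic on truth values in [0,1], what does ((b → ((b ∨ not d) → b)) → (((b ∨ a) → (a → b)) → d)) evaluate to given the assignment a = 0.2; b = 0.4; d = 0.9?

not d: Łukasiewicz ¬ gives 1 − 0.9 = 0.1
(b ∨ not d) = max(0.4, 0.1) = 0.4
((b ∨ not d) → b): min(1, 1 − 0.4 + 0.4) = 1
(b → ((b ∨ not d) → b)): min(1, 1 − 0.4 + 1) = 1
(b ∨ a) = max(0.4, 0.2) = 0.4
(a → b): min(1, 1 − 0.2 + 0.4) = 1
((b ∨ a) → (a → b)): min(1, 1 − 0.4 + 1) = 1
(((b ∨ a) → (a → b)) → d): min(1, 1 − 1 + 0.9) = 0.9
((b → ((b ∨ not d) → b)) → (((b ∨ a) → (a → b)) → d)): min(1, 1 − 1 + 0.9) = 0.9

0.90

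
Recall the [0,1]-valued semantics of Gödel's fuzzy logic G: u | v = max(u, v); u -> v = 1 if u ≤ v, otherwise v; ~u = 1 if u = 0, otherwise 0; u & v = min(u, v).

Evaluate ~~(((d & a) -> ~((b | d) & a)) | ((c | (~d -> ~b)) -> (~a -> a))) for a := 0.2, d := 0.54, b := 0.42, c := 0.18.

(d & a) = min(0.54, 0.2) = 0.2
(b | d) = max(0.42, 0.54) = 0.54
((b | d) & a) = min(0.54, 0.2) = 0.2
~((b | d) & a): Gödel ¬ of 0.2 = 0 (operand ≠ 0)
((d & a) -> ~((b | d) & a)): 0.2 > 0, so result = 0
~d: Gödel ¬ of 0.54 = 0 (operand ≠ 0)
~b: Gödel ¬ of 0.42 = 0 (operand ≠ 0)
(~d -> ~b): 0 ≤ 0, so result = 1
(c | (~d -> ~b)) = max(0.18, 1) = 1
~a: Gödel ¬ of 0.2 = 0 (operand ≠ 0)
(~a -> a): 0 ≤ 0.2, so result = 1
((c | (~d -> ~b)) -> (~a -> a)): 1 ≤ 1, so result = 1
(((d & a) -> ~((b | d) & a)) | ((c | (~d -> ~b)) -> (~a -> a))) = max(0, 1) = 1
~(((d & a) -> ~((b | d) & a)) | ((c | (~d -> ~b)) -> (~a -> a))): Gödel ¬ of 1 = 0 (operand ≠ 0)
~~(((d & a) -> ~((b | d) & a)) | ((c | (~d -> ~b)) -> (~a -> a))): Gödel ¬ of 0 = 1 (operand is 0)

1.00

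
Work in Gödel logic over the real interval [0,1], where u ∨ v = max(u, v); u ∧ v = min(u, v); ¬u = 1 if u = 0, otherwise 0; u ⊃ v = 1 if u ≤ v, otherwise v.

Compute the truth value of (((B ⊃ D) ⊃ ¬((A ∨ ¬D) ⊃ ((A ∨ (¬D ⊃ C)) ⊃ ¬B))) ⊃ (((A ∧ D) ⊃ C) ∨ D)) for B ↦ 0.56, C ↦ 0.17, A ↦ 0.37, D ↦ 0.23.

(B ⊃ D): 0.56 > 0.23, so result = 0.23
¬D: Gödel ¬ of 0.23 = 0 (operand ≠ 0)
(A ∨ ¬D) = max(0.37, 0) = 0.37
¬D: Gödel ¬ of 0.23 = 0 (operand ≠ 0)
(¬D ⊃ C): 0 ≤ 0.17, so result = 1
(A ∨ (¬D ⊃ C)) = max(0.37, 1) = 1
¬B: Gödel ¬ of 0.56 = 0 (operand ≠ 0)
((A ∨ (¬D ⊃ C)) ⊃ ¬B): 1 > 0, so result = 0
((A ∨ ¬D) ⊃ ((A ∨ (¬D ⊃ C)) ⊃ ¬B)): 0.37 > 0, so result = 0
¬((A ∨ ¬D) ⊃ ((A ∨ (¬D ⊃ C)) ⊃ ¬B)): Gödel ¬ of 0 = 1 (operand is 0)
((B ⊃ D) ⊃ ¬((A ∨ ¬D) ⊃ ((A ∨ (¬D ⊃ C)) ⊃ ¬B))): 0.23 ≤ 1, so result = 1
(A ∧ D) = min(0.37, 0.23) = 0.23
((A ∧ D) ⊃ C): 0.23 > 0.17, so result = 0.17
(((A ∧ D) ⊃ C) ∨ D) = max(0.17, 0.23) = 0.23
(((B ⊃ D) ⊃ ¬((A ∨ ¬D) ⊃ ((A ∨ (¬D ⊃ C)) ⊃ ¬B))) ⊃ (((A ∧ D) ⊃ C) ∨ D)): 1 > 0.23, so result = 0.23

0.23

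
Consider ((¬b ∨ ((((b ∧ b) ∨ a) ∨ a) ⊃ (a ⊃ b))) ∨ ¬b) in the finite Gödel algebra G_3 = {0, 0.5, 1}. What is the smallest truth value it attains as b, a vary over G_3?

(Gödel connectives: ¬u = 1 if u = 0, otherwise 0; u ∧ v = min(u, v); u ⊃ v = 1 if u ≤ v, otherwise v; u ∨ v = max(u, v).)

0.50

The minimum is attained at b = 0.5, a = 1:
  ¬b: Gödel ¬ of 0.5 = 0 (operand ≠ 0)
  (b ∧ b) = min(0.5, 0.5) = 0.5
  ((b ∧ b) ∨ a) = max(0.5, 1) = 1
  (((b ∧ b) ∨ a) ∨ a) = max(1, 1) = 1
  (a ⊃ b): 1 > 0.5, so result = 0.5
  ((((b ∧ b) ∨ a) ∨ a) ⊃ (a ⊃ b)): 1 > 0.5, so result = 0.5
  (¬b ∨ ((((b ∧ b) ∨ a) ∨ a) ⊃ (a ⊃ b))) = max(0, 0.5) = 0.5
  ¬b: Gödel ¬ of 0.5 = 0 (operand ≠ 0)
  ((¬b ∨ ((((b ∧ b) ∨ a) ∨ a) ⊃ (a ⊃ b))) ∨ ¬b) = max(0.5, 0) = 0.5
Checking all 9 assignments confirms none give a value below 0.50.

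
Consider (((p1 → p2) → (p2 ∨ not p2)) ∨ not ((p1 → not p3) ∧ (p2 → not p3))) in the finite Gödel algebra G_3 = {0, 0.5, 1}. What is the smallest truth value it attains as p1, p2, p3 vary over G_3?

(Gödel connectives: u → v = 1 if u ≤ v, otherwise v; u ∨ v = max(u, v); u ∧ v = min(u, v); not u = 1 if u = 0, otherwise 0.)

The minimum is attained at p1 = 0, p2 = 0.5, p3 = 0:
  (p1 → p2): 0 ≤ 0.5, so result = 1
  not p2: Gödel ¬ of 0.5 = 0 (operand ≠ 0)
  (p2 ∨ not p2) = max(0.5, 0) = 0.5
  ((p1 → p2) → (p2 ∨ not p2)): 1 > 0.5, so result = 0.5
  not p3: Gödel ¬ of 0 = 1 (operand is 0)
  (p1 → not p3): 0 ≤ 1, so result = 1
  not p3: Gödel ¬ of 0 = 1 (operand is 0)
  (p2 → not p3): 0.5 ≤ 1, so result = 1
  ((p1 → not p3) ∧ (p2 → not p3)) = min(1, 1) = 1
  not ((p1 → not p3) ∧ (p2 → not p3)): Gödel ¬ of 1 = 0 (operand ≠ 0)
  (((p1 → p2) → (p2 ∨ not p2)) ∨ not ((p1 → not p3) ∧ (p2 → not p3))) = max(0.5, 0) = 0.5
Checking all 27 assignments confirms none give a value below 0.50.

0.50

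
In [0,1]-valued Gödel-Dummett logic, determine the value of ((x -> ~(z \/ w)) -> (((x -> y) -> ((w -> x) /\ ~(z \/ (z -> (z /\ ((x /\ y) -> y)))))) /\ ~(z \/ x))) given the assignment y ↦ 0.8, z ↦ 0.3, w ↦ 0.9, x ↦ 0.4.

(z \/ w) = max(0.3, 0.9) = 0.9
~(z \/ w): Gödel ¬ of 0.9 = 0 (operand ≠ 0)
(x -> ~(z \/ w)): 0.4 > 0, so result = 0
(x -> y): 0.4 ≤ 0.8, so result = 1
(w -> x): 0.9 > 0.4, so result = 0.4
(x /\ y) = min(0.4, 0.8) = 0.4
((x /\ y) -> y): 0.4 ≤ 0.8, so result = 1
(z /\ ((x /\ y) -> y)) = min(0.3, 1) = 0.3
(z -> (z /\ ((x /\ y) -> y))): 0.3 ≤ 0.3, so result = 1
(z \/ (z -> (z /\ ((x /\ y) -> y)))) = max(0.3, 1) = 1
~(z \/ (z -> (z /\ ((x /\ y) -> y)))): Gödel ¬ of 1 = 0 (operand ≠ 0)
((w -> x) /\ ~(z \/ (z -> (z /\ ((x /\ y) -> y))))) = min(0.4, 0) = 0
((x -> y) -> ((w -> x) /\ ~(z \/ (z -> (z /\ ((x /\ y) -> y)))))): 1 > 0, so result = 0
(z \/ x) = max(0.3, 0.4) = 0.4
~(z \/ x): Gödel ¬ of 0.4 = 0 (operand ≠ 0)
(((x -> y) -> ((w -> x) /\ ~(z \/ (z -> (z /\ ((x /\ y) -> y)))))) /\ ~(z \/ x)) = min(0, 0) = 0
((x -> ~(z \/ w)) -> (((x -> y) -> ((w -> x) /\ ~(z \/ (z -> (z /\ ((x /\ y) -> y)))))) /\ ~(z \/ x))): 0 ≤ 0, so result = 1

1.00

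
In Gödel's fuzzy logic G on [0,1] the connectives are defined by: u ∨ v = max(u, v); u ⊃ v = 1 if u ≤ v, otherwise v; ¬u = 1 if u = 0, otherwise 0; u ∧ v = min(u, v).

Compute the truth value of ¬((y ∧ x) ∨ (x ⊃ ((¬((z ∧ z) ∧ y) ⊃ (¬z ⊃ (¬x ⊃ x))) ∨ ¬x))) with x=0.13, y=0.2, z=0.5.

(y ∧ x) = min(0.2, 0.13) = 0.13
(z ∧ z) = min(0.5, 0.5) = 0.5
((z ∧ z) ∧ y) = min(0.5, 0.2) = 0.2
¬((z ∧ z) ∧ y): Gödel ¬ of 0.2 = 0 (operand ≠ 0)
¬z: Gödel ¬ of 0.5 = 0 (operand ≠ 0)
¬x: Gödel ¬ of 0.13 = 0 (operand ≠ 0)
(¬x ⊃ x): 0 ≤ 0.13, so result = 1
(¬z ⊃ (¬x ⊃ x)): 0 ≤ 1, so result = 1
(¬((z ∧ z) ∧ y) ⊃ (¬z ⊃ (¬x ⊃ x))): 0 ≤ 1, so result = 1
¬x: Gödel ¬ of 0.13 = 0 (operand ≠ 0)
((¬((z ∧ z) ∧ y) ⊃ (¬z ⊃ (¬x ⊃ x))) ∨ ¬x) = max(1, 0) = 1
(x ⊃ ((¬((z ∧ z) ∧ y) ⊃ (¬z ⊃ (¬x ⊃ x))) ∨ ¬x)): 0.13 ≤ 1, so result = 1
((y ∧ x) ∨ (x ⊃ ((¬((z ∧ z) ∧ y) ⊃ (¬z ⊃ (¬x ⊃ x))) ∨ ¬x))) = max(0.13, 1) = 1
¬((y ∧ x) ∨ (x ⊃ ((¬((z ∧ z) ∧ y) ⊃ (¬z ⊃ (¬x ⊃ x))) ∨ ¬x))): Gödel ¬ of 1 = 0 (operand ≠ 0)

0.00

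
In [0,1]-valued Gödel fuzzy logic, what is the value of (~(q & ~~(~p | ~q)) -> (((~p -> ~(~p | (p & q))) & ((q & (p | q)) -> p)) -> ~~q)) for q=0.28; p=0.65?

~p: Gödel ¬ of 0.65 = 0 (operand ≠ 0)
~q: Gödel ¬ of 0.28 = 0 (operand ≠ 0)
(~p | ~q) = max(0, 0) = 0
~(~p | ~q): Gödel ¬ of 0 = 1 (operand is 0)
~~(~p | ~q): Gödel ¬ of 1 = 0 (operand ≠ 0)
(q & ~~(~p | ~q)) = min(0.28, 0) = 0
~(q & ~~(~p | ~q)): Gödel ¬ of 0 = 1 (operand is 0)
~p: Gödel ¬ of 0.65 = 0 (operand ≠ 0)
~p: Gödel ¬ of 0.65 = 0 (operand ≠ 0)
(p & q) = min(0.65, 0.28) = 0.28
(~p | (p & q)) = max(0, 0.28) = 0.28
~(~p | (p & q)): Gödel ¬ of 0.28 = 0 (operand ≠ 0)
(~p -> ~(~p | (p & q))): 0 ≤ 0, so result = 1
(p | q) = max(0.65, 0.28) = 0.65
(q & (p | q)) = min(0.28, 0.65) = 0.28
((q & (p | q)) -> p): 0.28 ≤ 0.65, so result = 1
((~p -> ~(~p | (p & q))) & ((q & (p | q)) -> p)) = min(1, 1) = 1
~q: Gödel ¬ of 0.28 = 0 (operand ≠ 0)
~~q: Gödel ¬ of 0 = 1 (operand is 0)
(((~p -> ~(~p | (p & q))) & ((q & (p | q)) -> p)) -> ~~q): 1 ≤ 1, so result = 1
(~(q & ~~(~p | ~q)) -> (((~p -> ~(~p | (p & q))) & ((q & (p | q)) -> p)) -> ~~q)): 1 ≤ 1, so result = 1

1.00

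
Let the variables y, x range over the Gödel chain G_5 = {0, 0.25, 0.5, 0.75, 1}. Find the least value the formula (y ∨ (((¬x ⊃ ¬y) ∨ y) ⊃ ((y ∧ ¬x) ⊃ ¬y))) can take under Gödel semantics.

0.25

The minimum is attained at y = 0.25, x = 0:
  ¬x: Gödel ¬ of 0 = 1 (operand is 0)
  ¬y: Gödel ¬ of 0.25 = 0 (operand ≠ 0)
  (¬x ⊃ ¬y): 1 > 0, so result = 0
  ((¬x ⊃ ¬y) ∨ y) = max(0, 0.25) = 0.25
  ¬x: Gödel ¬ of 0 = 1 (operand is 0)
  (y ∧ ¬x) = min(0.25, 1) = 0.25
  ¬y: Gödel ¬ of 0.25 = 0 (operand ≠ 0)
  ((y ∧ ¬x) ⊃ ¬y): 0.25 > 0, so result = 0
  (((¬x ⊃ ¬y) ∨ y) ⊃ ((y ∧ ¬x) ⊃ ¬y)): 0.25 > 0, so result = 0
  (y ∨ (((¬x ⊃ ¬y) ∨ y) ⊃ ((y ∧ ¬x) ⊃ ¬y))) = max(0.25, 0) = 0.25
Checking all 25 assignments confirms none give a value below 0.25.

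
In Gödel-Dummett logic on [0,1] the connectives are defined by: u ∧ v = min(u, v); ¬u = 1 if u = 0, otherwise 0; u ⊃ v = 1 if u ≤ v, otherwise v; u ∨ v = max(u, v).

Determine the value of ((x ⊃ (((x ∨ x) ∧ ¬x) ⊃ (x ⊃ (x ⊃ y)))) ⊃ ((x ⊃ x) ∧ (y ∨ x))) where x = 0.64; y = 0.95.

(x ∨ x) = max(0.64, 0.64) = 0.64
¬x: Gödel ¬ of 0.64 = 0 (operand ≠ 0)
((x ∨ x) ∧ ¬x) = min(0.64, 0) = 0
(x ⊃ y): 0.64 ≤ 0.95, so result = 1
(x ⊃ (x ⊃ y)): 0.64 ≤ 1, so result = 1
(((x ∨ x) ∧ ¬x) ⊃ (x ⊃ (x ⊃ y))): 0 ≤ 1, so result = 1
(x ⊃ (((x ∨ x) ∧ ¬x) ⊃ (x ⊃ (x ⊃ y)))): 0.64 ≤ 1, so result = 1
(x ⊃ x): 0.64 ≤ 0.64, so result = 1
(y ∨ x) = max(0.95, 0.64) = 0.95
((x ⊃ x) ∧ (y ∨ x)) = min(1, 0.95) = 0.95
((x ⊃ (((x ∨ x) ∧ ¬x) ⊃ (x ⊃ (x ⊃ y)))) ⊃ ((x ⊃ x) ∧ (y ∨ x))): 1 > 0.95, so result = 0.95

0.95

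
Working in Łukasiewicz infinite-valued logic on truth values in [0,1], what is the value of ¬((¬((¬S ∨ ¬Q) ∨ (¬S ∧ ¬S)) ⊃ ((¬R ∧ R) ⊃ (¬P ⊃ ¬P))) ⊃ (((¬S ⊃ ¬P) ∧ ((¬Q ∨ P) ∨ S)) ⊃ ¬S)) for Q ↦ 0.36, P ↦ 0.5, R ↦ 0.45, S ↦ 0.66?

0.32

¬S: Łukasiewicz ¬ gives 1 − 0.66 = 0.34
¬Q: Łukasiewicz ¬ gives 1 − 0.36 = 0.64
(¬S ∨ ¬Q) = max(0.34, 0.64) = 0.64
¬S: Łukasiewicz ¬ gives 1 − 0.66 = 0.34
¬S: Łukasiewicz ¬ gives 1 − 0.66 = 0.34
(¬S ∧ ¬S) = min(0.34, 0.34) = 0.34
((¬S ∨ ¬Q) ∨ (¬S ∧ ¬S)) = max(0.64, 0.34) = 0.64
¬((¬S ∨ ¬Q) ∨ (¬S ∧ ¬S)): Łukasiewicz ¬ gives 1 − 0.64 = 0.36
¬R: Łukasiewicz ¬ gives 1 − 0.45 = 0.55
(¬R ∧ R) = min(0.55, 0.45) = 0.45
¬P: Łukasiewicz ¬ gives 1 − 0.5 = 0.5
¬P: Łukasiewicz ¬ gives 1 − 0.5 = 0.5
(¬P ⊃ ¬P): min(1, 1 − 0.5 + 0.5) = 1
((¬R ∧ R) ⊃ (¬P ⊃ ¬P)): min(1, 1 − 0.45 + 1) = 1
(¬((¬S ∨ ¬Q) ∨ (¬S ∧ ¬S)) ⊃ ((¬R ∧ R) ⊃ (¬P ⊃ ¬P))): min(1, 1 − 0.36 + 1) = 1
¬S: Łukasiewicz ¬ gives 1 − 0.66 = 0.34
¬P: Łukasiewicz ¬ gives 1 − 0.5 = 0.5
(¬S ⊃ ¬P): min(1, 1 − 0.34 + 0.5) = 1
¬Q: Łukasiewicz ¬ gives 1 − 0.36 = 0.64
(¬Q ∨ P) = max(0.64, 0.5) = 0.64
((¬Q ∨ P) ∨ S) = max(0.64, 0.66) = 0.66
((¬S ⊃ ¬P) ∧ ((¬Q ∨ P) ∨ S)) = min(1, 0.66) = 0.66
¬S: Łukasiewicz ¬ gives 1 − 0.66 = 0.34
(((¬S ⊃ ¬P) ∧ ((¬Q ∨ P) ∨ S)) ⊃ ¬S): min(1, 1 − 0.66 + 0.34) = 0.68
((¬((¬S ∨ ¬Q) ∨ (¬S ∧ ¬S)) ⊃ ((¬R ∧ R) ⊃ (¬P ⊃ ¬P))) ⊃ (((¬S ⊃ ¬P) ∧ ((¬Q ∨ P) ∨ S)) ⊃ ¬S)): min(1, 1 − 1 + 0.68) = 0.68
¬((¬((¬S ∨ ¬Q) ∨ (¬S ∧ ¬S)) ⊃ ((¬R ∧ R) ⊃ (¬P ⊃ ¬P))) ⊃ (((¬S ⊃ ¬P) ∧ ((¬Q ∨ P) ∨ S)) ⊃ ¬S)): Łukasiewicz ¬ gives 1 − 0.68 = 0.32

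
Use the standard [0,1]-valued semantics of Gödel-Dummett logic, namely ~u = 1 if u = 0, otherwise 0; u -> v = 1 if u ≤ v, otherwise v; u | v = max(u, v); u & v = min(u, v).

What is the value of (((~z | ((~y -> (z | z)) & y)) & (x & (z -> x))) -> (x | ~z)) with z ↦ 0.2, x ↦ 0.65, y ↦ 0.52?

~z: Gödel ¬ of 0.2 = 0 (operand ≠ 0)
~y: Gödel ¬ of 0.52 = 0 (operand ≠ 0)
(z | z) = max(0.2, 0.2) = 0.2
(~y -> (z | z)): 0 ≤ 0.2, so result = 1
((~y -> (z | z)) & y) = min(1, 0.52) = 0.52
(~z | ((~y -> (z | z)) & y)) = max(0, 0.52) = 0.52
(z -> x): 0.2 ≤ 0.65, so result = 1
(x & (z -> x)) = min(0.65, 1) = 0.65
((~z | ((~y -> (z | z)) & y)) & (x & (z -> x))) = min(0.52, 0.65) = 0.52
~z: Gödel ¬ of 0.2 = 0 (operand ≠ 0)
(x | ~z) = max(0.65, 0) = 0.65
(((~z | ((~y -> (z | z)) & y)) & (x & (z -> x))) -> (x | ~z)): 0.52 ≤ 0.65, so result = 1

1.00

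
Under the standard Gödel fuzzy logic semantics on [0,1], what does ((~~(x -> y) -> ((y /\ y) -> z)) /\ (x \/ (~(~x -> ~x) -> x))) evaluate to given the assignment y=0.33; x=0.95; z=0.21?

0.21

(x -> y): 0.95 > 0.33, so result = 0.33
~(x -> y): Gödel ¬ of 0.33 = 0 (operand ≠ 0)
~~(x -> y): Gödel ¬ of 0 = 1 (operand is 0)
(y /\ y) = min(0.33, 0.33) = 0.33
((y /\ y) -> z): 0.33 > 0.21, so result = 0.21
(~~(x -> y) -> ((y /\ y) -> z)): 1 > 0.21, so result = 0.21
~x: Gödel ¬ of 0.95 = 0 (operand ≠ 0)
~x: Gödel ¬ of 0.95 = 0 (operand ≠ 0)
(~x -> ~x): 0 ≤ 0, so result = 1
~(~x -> ~x): Gödel ¬ of 1 = 0 (operand ≠ 0)
(~(~x -> ~x) -> x): 0 ≤ 0.95, so result = 1
(x \/ (~(~x -> ~x) -> x)) = max(0.95, 1) = 1
((~~(x -> y) -> ((y /\ y) -> z)) /\ (x \/ (~(~x -> ~x) -> x))) = min(0.21, 1) = 0.21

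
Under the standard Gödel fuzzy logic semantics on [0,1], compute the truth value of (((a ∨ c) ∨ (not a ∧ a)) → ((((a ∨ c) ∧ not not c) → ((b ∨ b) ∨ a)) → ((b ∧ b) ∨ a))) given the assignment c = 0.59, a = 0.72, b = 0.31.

1.00

(a ∨ c) = max(0.72, 0.59) = 0.72
not a: Gödel ¬ of 0.72 = 0 (operand ≠ 0)
(not a ∧ a) = min(0, 0.72) = 0
((a ∨ c) ∨ (not a ∧ a)) = max(0.72, 0) = 0.72
(a ∨ c) = max(0.72, 0.59) = 0.72
not c: Gödel ¬ of 0.59 = 0 (operand ≠ 0)
not not c: Gödel ¬ of 0 = 1 (operand is 0)
((a ∨ c) ∧ not not c) = min(0.72, 1) = 0.72
(b ∨ b) = max(0.31, 0.31) = 0.31
((b ∨ b) ∨ a) = max(0.31, 0.72) = 0.72
(((a ∨ c) ∧ not not c) → ((b ∨ b) ∨ a)): 0.72 ≤ 0.72, so result = 1
(b ∧ b) = min(0.31, 0.31) = 0.31
((b ∧ b) ∨ a) = max(0.31, 0.72) = 0.72
((((a ∨ c) ∧ not not c) → ((b ∨ b) ∨ a)) → ((b ∧ b) ∨ a)): 1 > 0.72, so result = 0.72
(((a ∨ c) ∨ (not a ∧ a)) → ((((a ∨ c) ∧ not not c) → ((b ∨ b) ∨ a)) → ((b ∧ b) ∨ a))): 0.72 ≤ 0.72, so result = 1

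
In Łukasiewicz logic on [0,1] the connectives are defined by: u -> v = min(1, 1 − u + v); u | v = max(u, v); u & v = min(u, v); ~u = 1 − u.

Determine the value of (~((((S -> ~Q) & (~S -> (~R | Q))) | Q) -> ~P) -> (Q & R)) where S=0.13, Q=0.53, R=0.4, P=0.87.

0.80

~Q: Łukasiewicz ¬ gives 1 − 0.53 = 0.47
(S -> ~Q): min(1, 1 − 0.13 + 0.47) = 1
~S: Łukasiewicz ¬ gives 1 − 0.13 = 0.87
~R: Łukasiewicz ¬ gives 1 − 0.4 = 0.6
(~R | Q) = max(0.6, 0.53) = 0.6
(~S -> (~R | Q)): min(1, 1 − 0.87 + 0.6) = 0.73
((S -> ~Q) & (~S -> (~R | Q))) = min(1, 0.73) = 0.73
(((S -> ~Q) & (~S -> (~R | Q))) | Q) = max(0.73, 0.53) = 0.73
~P: Łukasiewicz ¬ gives 1 − 0.87 = 0.13
((((S -> ~Q) & (~S -> (~R | Q))) | Q) -> ~P): min(1, 1 − 0.73 + 0.13) = 0.4
~((((S -> ~Q) & (~S -> (~R | Q))) | Q) -> ~P): Łukasiewicz ¬ gives 1 − 0.4 = 0.6
(Q & R) = min(0.53, 0.4) = 0.4
(~((((S -> ~Q) & (~S -> (~R | Q))) | Q) -> ~P) -> (Q & R)): min(1, 1 − 0.6 + 0.4) = 0.8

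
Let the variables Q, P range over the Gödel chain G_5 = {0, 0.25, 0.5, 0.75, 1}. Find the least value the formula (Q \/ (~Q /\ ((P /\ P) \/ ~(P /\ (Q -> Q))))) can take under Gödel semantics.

0.25

The minimum is attained at Q = 0, P = 0.25:
  ~Q: Gödel ¬ of 0 = 1 (operand is 0)
  (P /\ P) = min(0.25, 0.25) = 0.25
  (Q -> Q): 0 ≤ 0, so result = 1
  (P /\ (Q -> Q)) = min(0.25, 1) = 0.25
  ~(P /\ (Q -> Q)): Gödel ¬ of 0.25 = 0 (operand ≠ 0)
  ((P /\ P) \/ ~(P /\ (Q -> Q))) = max(0.25, 0) = 0.25
  (~Q /\ ((P /\ P) \/ ~(P /\ (Q -> Q)))) = min(1, 0.25) = 0.25
  (Q \/ (~Q /\ ((P /\ P) \/ ~(P /\ (Q -> Q))))) = max(0, 0.25) = 0.25
Checking all 25 assignments confirms none give a value below 0.25.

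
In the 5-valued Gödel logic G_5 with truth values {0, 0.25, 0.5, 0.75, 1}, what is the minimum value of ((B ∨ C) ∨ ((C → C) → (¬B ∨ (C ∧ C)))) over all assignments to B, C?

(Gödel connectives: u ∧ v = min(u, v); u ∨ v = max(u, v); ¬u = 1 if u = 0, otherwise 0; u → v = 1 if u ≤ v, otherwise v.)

The minimum is attained at B = 0.25, C = 0:
  (B ∨ C) = max(0.25, 0) = 0.25
  (C → C): 0 ≤ 0, so result = 1
  ¬B: Gödel ¬ of 0.25 = 0 (operand ≠ 0)
  (C ∧ C) = min(0, 0) = 0
  (¬B ∨ (C ∧ C)) = max(0, 0) = 0
  ((C → C) → (¬B ∨ (C ∧ C))): 1 > 0, so result = 0
  ((B ∨ C) ∨ ((C → C) → (¬B ∨ (C ∧ C)))) = max(0.25, 0) = 0.25
Checking all 25 assignments confirms none give a value below 0.25.

0.25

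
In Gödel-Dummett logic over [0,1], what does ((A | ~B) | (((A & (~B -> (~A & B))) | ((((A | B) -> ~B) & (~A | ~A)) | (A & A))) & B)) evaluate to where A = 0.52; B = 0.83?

0.52

~B: Gödel ¬ of 0.83 = 0 (operand ≠ 0)
(A | ~B) = max(0.52, 0) = 0.52
~B: Gödel ¬ of 0.83 = 0 (operand ≠ 0)
~A: Gödel ¬ of 0.52 = 0 (operand ≠ 0)
(~A & B) = min(0, 0.83) = 0
(~B -> (~A & B)): 0 ≤ 0, so result = 1
(A & (~B -> (~A & B))) = min(0.52, 1) = 0.52
(A | B) = max(0.52, 0.83) = 0.83
~B: Gödel ¬ of 0.83 = 0 (operand ≠ 0)
((A | B) -> ~B): 0.83 > 0, so result = 0
~A: Gödel ¬ of 0.52 = 0 (operand ≠ 0)
~A: Gödel ¬ of 0.52 = 0 (operand ≠ 0)
(~A | ~A) = max(0, 0) = 0
(((A | B) -> ~B) & (~A | ~A)) = min(0, 0) = 0
(A & A) = min(0.52, 0.52) = 0.52
((((A | B) -> ~B) & (~A | ~A)) | (A & A)) = max(0, 0.52) = 0.52
((A & (~B -> (~A & B))) | ((((A | B) -> ~B) & (~A | ~A)) | (A & A))) = max(0.52, 0.52) = 0.52
(((A & (~B -> (~A & B))) | ((((A | B) -> ~B) & (~A | ~A)) | (A & A))) & B) = min(0.52, 0.83) = 0.52
((A | ~B) | (((A & (~B -> (~A & B))) | ((((A | B) -> ~B) & (~A | ~A)) | (A & A))) & B)) = max(0.52, 0.52) = 0.52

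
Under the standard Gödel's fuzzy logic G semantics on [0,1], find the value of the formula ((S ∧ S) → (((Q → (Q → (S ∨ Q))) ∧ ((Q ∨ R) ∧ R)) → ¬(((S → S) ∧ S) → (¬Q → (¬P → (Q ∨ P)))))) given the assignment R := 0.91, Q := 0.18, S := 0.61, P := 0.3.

0.00

(S ∧ S) = min(0.61, 0.61) = 0.61
(S ∨ Q) = max(0.61, 0.18) = 0.61
(Q → (S ∨ Q)): 0.18 ≤ 0.61, so result = 1
(Q → (Q → (S ∨ Q))): 0.18 ≤ 1, so result = 1
(Q ∨ R) = max(0.18, 0.91) = 0.91
((Q ∨ R) ∧ R) = min(0.91, 0.91) = 0.91
((Q → (Q → (S ∨ Q))) ∧ ((Q ∨ R) ∧ R)) = min(1, 0.91) = 0.91
(S → S): 0.61 ≤ 0.61, so result = 1
((S → S) ∧ S) = min(1, 0.61) = 0.61
¬Q: Gödel ¬ of 0.18 = 0 (operand ≠ 0)
¬P: Gödel ¬ of 0.3 = 0 (operand ≠ 0)
(Q ∨ P) = max(0.18, 0.3) = 0.3
(¬P → (Q ∨ P)): 0 ≤ 0.3, so result = 1
(¬Q → (¬P → (Q ∨ P))): 0 ≤ 1, so result = 1
(((S → S) ∧ S) → (¬Q → (¬P → (Q ∨ P)))): 0.61 ≤ 1, so result = 1
¬(((S → S) ∧ S) → (¬Q → (¬P → (Q ∨ P)))): Gödel ¬ of 1 = 0 (operand ≠ 0)
(((Q → (Q → (S ∨ Q))) ∧ ((Q ∨ R) ∧ R)) → ¬(((S → S) ∧ S) → (¬Q → (¬P → (Q ∨ P))))): 0.91 > 0, so result = 0
((S ∧ S) → (((Q → (Q → (S ∨ Q))) ∧ ((Q ∨ R) ∧ R)) → ¬(((S → S) ∧ S) → (¬Q → (¬P → (Q ∨ P)))))): 0.61 > 0, so result = 0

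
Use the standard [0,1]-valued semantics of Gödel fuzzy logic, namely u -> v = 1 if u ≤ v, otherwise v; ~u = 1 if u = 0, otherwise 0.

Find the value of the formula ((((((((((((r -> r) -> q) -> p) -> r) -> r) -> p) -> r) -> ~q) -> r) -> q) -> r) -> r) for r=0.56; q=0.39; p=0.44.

(r -> r): 0.56 ≤ 0.56, so result = 1
((r -> r) -> q): 1 > 0.39, so result = 0.39
(((r -> r) -> q) -> p): 0.39 ≤ 0.44, so result = 1
((((r -> r) -> q) -> p) -> r): 1 > 0.56, so result = 0.56
(((((r -> r) -> q) -> p) -> r) -> r): 0.56 ≤ 0.56, so result = 1
((((((r -> r) -> q) -> p) -> r) -> r) -> p): 1 > 0.44, so result = 0.44
(((((((r -> r) -> q) -> p) -> r) -> r) -> p) -> r): 0.44 ≤ 0.56, so result = 1
~q: Gödel ¬ of 0.39 = 0 (operand ≠ 0)
((((((((r -> r) -> q) -> p) -> r) -> r) -> p) -> r) -> ~q): 1 > 0, so result = 0
(((((((((r -> r) -> q) -> p) -> r) -> r) -> p) -> r) -> ~q) -> r): 0 ≤ 0.56, so result = 1
((((((((((r -> r) -> q) -> p) -> r) -> r) -> p) -> r) -> ~q) -> r) -> q): 1 > 0.39, so result = 0.39
(((((((((((r -> r) -> q) -> p) -> r) -> r) -> p) -> r) -> ~q) -> r) -> q) -> r): 0.39 ≤ 0.56, so result = 1
((((((((((((r -> r) -> q) -> p) -> r) -> r) -> p) -> r) -> ~q) -> r) -> q) -> r) -> r): 1 > 0.56, so result = 0.56

0.56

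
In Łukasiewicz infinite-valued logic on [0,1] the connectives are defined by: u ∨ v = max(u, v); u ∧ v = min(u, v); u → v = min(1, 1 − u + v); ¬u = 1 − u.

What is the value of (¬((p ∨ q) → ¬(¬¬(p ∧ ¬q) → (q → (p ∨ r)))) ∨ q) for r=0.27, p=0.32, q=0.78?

0.78

(p ∨ q) = max(0.32, 0.78) = 0.78
¬q: Łukasiewicz ¬ gives 1 − 0.78 = 0.22
(p ∧ ¬q) = min(0.32, 0.22) = 0.22
¬(p ∧ ¬q): Łukasiewicz ¬ gives 1 − 0.22 = 0.78
¬¬(p ∧ ¬q): Łukasiewicz ¬ gives 1 − 0.78 = 0.22
(p ∨ r) = max(0.32, 0.27) = 0.32
(q → (p ∨ r)): min(1, 1 − 0.78 + 0.32) = 0.54
(¬¬(p ∧ ¬q) → (q → (p ∨ r))): min(1, 1 − 0.22 + 0.54) = 1
¬(¬¬(p ∧ ¬q) → (q → (p ∨ r))): Łukasiewicz ¬ gives 1 − 1 = 0
((p ∨ q) → ¬(¬¬(p ∧ ¬q) → (q → (p ∨ r)))): min(1, 1 − 0.78 + 0) = 0.22
¬((p ∨ q) → ¬(¬¬(p ∧ ¬q) → (q → (p ∨ r)))): Łukasiewicz ¬ gives 1 − 0.22 = 0.78
(¬((p ∨ q) → ¬(¬¬(p ∧ ¬q) → (q → (p ∨ r)))) ∨ q) = max(0.78, 0.78) = 0.78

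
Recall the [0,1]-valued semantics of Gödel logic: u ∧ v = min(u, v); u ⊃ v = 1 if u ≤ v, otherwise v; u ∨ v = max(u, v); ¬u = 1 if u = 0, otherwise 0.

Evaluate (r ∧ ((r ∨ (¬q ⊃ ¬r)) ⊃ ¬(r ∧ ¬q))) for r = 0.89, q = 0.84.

0.89

¬q: Gödel ¬ of 0.84 = 0 (operand ≠ 0)
¬r: Gödel ¬ of 0.89 = 0 (operand ≠ 0)
(¬q ⊃ ¬r): 0 ≤ 0, so result = 1
(r ∨ (¬q ⊃ ¬r)) = max(0.89, 1) = 1
¬q: Gödel ¬ of 0.84 = 0 (operand ≠ 0)
(r ∧ ¬q) = min(0.89, 0) = 0
¬(r ∧ ¬q): Gödel ¬ of 0 = 1 (operand is 0)
((r ∨ (¬q ⊃ ¬r)) ⊃ ¬(r ∧ ¬q)): 1 ≤ 1, so result = 1
(r ∧ ((r ∨ (¬q ⊃ ¬r)) ⊃ ¬(r ∧ ¬q))) = min(0.89, 1) = 0.89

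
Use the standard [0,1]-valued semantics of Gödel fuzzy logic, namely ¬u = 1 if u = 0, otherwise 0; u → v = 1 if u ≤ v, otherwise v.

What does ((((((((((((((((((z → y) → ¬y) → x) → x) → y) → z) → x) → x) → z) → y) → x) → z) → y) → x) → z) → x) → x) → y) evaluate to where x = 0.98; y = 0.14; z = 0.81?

(z → y): 0.81 > 0.14, so result = 0.14
¬y: Gödel ¬ of 0.14 = 0 (operand ≠ 0)
((z → y) → ¬y): 0.14 > 0, so result = 0
(((z → y) → ¬y) → x): 0 ≤ 0.98, so result = 1
((((z → y) → ¬y) → x) → x): 1 > 0.98, so result = 0.98
(((((z → y) → ¬y) → x) → x) → y): 0.98 > 0.14, so result = 0.14
((((((z → y) → ¬y) → x) → x) → y) → z): 0.14 ≤ 0.81, so result = 1
(((((((z → y) → ¬y) → x) → x) → y) → z) → x): 1 > 0.98, so result = 0.98
((((((((z → y) → ¬y) → x) → x) → y) → z) → x) → x): 0.98 ≤ 0.98, so result = 1
(((((((((z → y) → ¬y) → x) → x) → y) → z) → x) → x) → z): 1 > 0.81, so result = 0.81
((((((((((z → y) → ¬y) → x) → x) → y) → z) → x) → x) → z) → y): 0.81 > 0.14, so result = 0.14
(((((((((((z → y) → ¬y) → x) → x) → y) → z) → x) → x) → z) → y) → x): 0.14 ≤ 0.98, so result = 1
((((((((((((z → y) → ¬y) → x) → x) → y) → z) → x) → x) → z) → y) → x) → z): 1 > 0.81, so result = 0.81
(((((((((((((z → y) → ¬y) → x) → x) → y) → z) → x) → x) → z) → y) → x) → z) → y): 0.81 > 0.14, so result = 0.14
((((((((((((((z → y) → ¬y) → x) → x) → y) → z) → x) → x) → z) → y) → x) → z) → y) → x): 0.14 ≤ 0.98, so result = 1
(((((((((((((((z → y) → ¬y) → x) → x) → y) → z) → x) → x) → z) → y) → x) → z) → y) → x) → z): 1 > 0.81, so result = 0.81
((((((((((((((((z → y) → ¬y) → x) → x) → y) → z) → x) → x) → z) → y) → x) → z) → y) → x) → z) → x): 0.81 ≤ 0.98, so result = 1
(((((((((((((((((z → y) → ¬y) → x) → x) → y) → z) → x) → x) → z) → y) → x) → z) → y) → x) → z) → x) → x): 1 > 0.98, so result = 0.98
((((((((((((((((((z → y) → ¬y) → x) → x) → y) → z) → x) → x) → z) → y) → x) → z) → y) → x) → z) → x) → x) → y): 0.98 > 0.14, so result = 0.14

0.14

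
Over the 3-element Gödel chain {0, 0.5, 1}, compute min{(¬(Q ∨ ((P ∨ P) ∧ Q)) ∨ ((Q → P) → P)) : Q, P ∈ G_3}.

0.50

The minimum is attained at Q = 0.5, P = 0.5:
  (P ∨ P) = max(0.5, 0.5) = 0.5
  ((P ∨ P) ∧ Q) = min(0.5, 0.5) = 0.5
  (Q ∨ ((P ∨ P) ∧ Q)) = max(0.5, 0.5) = 0.5
  ¬(Q ∨ ((P ∨ P) ∧ Q)): Gödel ¬ of 0.5 = 0 (operand ≠ 0)
  (Q → P): 0.5 ≤ 0.5, so result = 1
  ((Q → P) → P): 1 > 0.5, so result = 0.5
  (¬(Q ∨ ((P ∨ P) ∧ Q)) ∨ ((Q → P) → P)) = max(0, 0.5) = 0.5
Checking all 9 assignments confirms none give a value below 0.50.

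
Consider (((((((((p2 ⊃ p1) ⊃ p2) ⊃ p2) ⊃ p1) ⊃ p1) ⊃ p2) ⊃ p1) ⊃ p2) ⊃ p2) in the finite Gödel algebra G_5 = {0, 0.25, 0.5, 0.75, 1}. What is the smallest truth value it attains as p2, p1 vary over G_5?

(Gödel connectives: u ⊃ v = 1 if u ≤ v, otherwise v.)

0.25

The minimum is attained at p2 = 0.25, p1 = 0:
  (p2 ⊃ p1): 0.25 > 0, so result = 0
  ((p2 ⊃ p1) ⊃ p2): 0 ≤ 0.25, so result = 1
  (((p2 ⊃ p1) ⊃ p2) ⊃ p2): 1 > 0.25, so result = 0.25
  ((((p2 ⊃ p1) ⊃ p2) ⊃ p2) ⊃ p1): 0.25 > 0, so result = 0
  (((((p2 ⊃ p1) ⊃ p2) ⊃ p2) ⊃ p1) ⊃ p1): 0 ≤ 0, so result = 1
  ((((((p2 ⊃ p1) ⊃ p2) ⊃ p2) ⊃ p1) ⊃ p1) ⊃ p2): 1 > 0.25, so result = 0.25
  (((((((p2 ⊃ p1) ⊃ p2) ⊃ p2) ⊃ p1) ⊃ p1) ⊃ p2) ⊃ p1): 0.25 > 0, so result = 0
  ((((((((p2 ⊃ p1) ⊃ p2) ⊃ p2) ⊃ p1) ⊃ p1) ⊃ p2) ⊃ p1) ⊃ p2): 0 ≤ 0.25, so result = 1
  (((((((((p2 ⊃ p1) ⊃ p2) ⊃ p2) ⊃ p1) ⊃ p1) ⊃ p2) ⊃ p1) ⊃ p2) ⊃ p2): 1 > 0.25, so result = 0.25
Checking all 25 assignments confirms none give a value below 0.25.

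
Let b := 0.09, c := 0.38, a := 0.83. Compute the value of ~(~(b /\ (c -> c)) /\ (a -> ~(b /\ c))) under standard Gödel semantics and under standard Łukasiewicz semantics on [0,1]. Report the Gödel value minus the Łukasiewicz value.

Gödel evaluation:
  (c -> c): 0.38 ≤ 0.38, so result = 1
  (b /\ (c -> c)) = min(0.09, 1) = 0.09
  ~(b /\ (c -> c)): Gödel ¬ of 0.09 = 0 (operand ≠ 0)
  (b /\ c) = min(0.09, 0.38) = 0.09
  ~(b /\ c): Gödel ¬ of 0.09 = 0 (operand ≠ 0)
  (a -> ~(b /\ c)): 0.83 > 0, so result = 0
  (~(b /\ (c -> c)) /\ (a -> ~(b /\ c))) = min(0, 0) = 0
  ~(~(b /\ (c -> c)) /\ (a -> ~(b /\ c))): Gödel ¬ of 0 = 1 (operand is 0)
  Gödel value = 1
Łukasiewicz evaluation:
  (c -> c): min(1, 1 − 0.38 + 0.38) = 1
  (b /\ (c -> c)) = min(0.09, 1) = 0.09
  ~(b /\ (c -> c)): Łukasiewicz ¬ gives 1 − 0.09 = 0.91
  (b /\ c) = min(0.09, 0.38) = 0.09
  ~(b /\ c): Łukasiewicz ¬ gives 1 − 0.09 = 0.91
  (a -> ~(b /\ c)): min(1, 1 − 0.83 + 0.91) = 1
  (~(b /\ (c -> c)) /\ (a -> ~(b /\ c))) = min(0.91, 1) = 0.91
  ~(~(b /\ (c -> c)) /\ (a -> ~(b /\ c))): Łukasiewicz ¬ gives 1 − 0.91 = 0.09
  Łukasiewicz value = 0.09
Difference: 1 − 0.09 = 0.91

0.91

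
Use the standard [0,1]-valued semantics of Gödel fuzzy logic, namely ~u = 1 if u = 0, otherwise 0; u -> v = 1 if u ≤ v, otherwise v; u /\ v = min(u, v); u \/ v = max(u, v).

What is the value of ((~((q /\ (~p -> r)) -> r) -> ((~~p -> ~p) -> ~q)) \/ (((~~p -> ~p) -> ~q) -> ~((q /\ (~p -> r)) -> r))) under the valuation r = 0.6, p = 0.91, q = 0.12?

1.00

~p: Gödel ¬ of 0.91 = 0 (operand ≠ 0)
(~p -> r): 0 ≤ 0.6, so result = 1
(q /\ (~p -> r)) = min(0.12, 1) = 0.12
((q /\ (~p -> r)) -> r): 0.12 ≤ 0.6, so result = 1
~((q /\ (~p -> r)) -> r): Gödel ¬ of 1 = 0 (operand ≠ 0)
~p: Gödel ¬ of 0.91 = 0 (operand ≠ 0)
~~p: Gödel ¬ of 0 = 1 (operand is 0)
~p: Gödel ¬ of 0.91 = 0 (operand ≠ 0)
(~~p -> ~p): 1 > 0, so result = 0
~q: Gödel ¬ of 0.12 = 0 (operand ≠ 0)
((~~p -> ~p) -> ~q): 0 ≤ 0, so result = 1
(~((q /\ (~p -> r)) -> r) -> ((~~p -> ~p) -> ~q)): 0 ≤ 1, so result = 1
~p: Gödel ¬ of 0.91 = 0 (operand ≠ 0)
~~p: Gödel ¬ of 0 = 1 (operand is 0)
~p: Gödel ¬ of 0.91 = 0 (operand ≠ 0)
(~~p -> ~p): 1 > 0, so result = 0
~q: Gödel ¬ of 0.12 = 0 (operand ≠ 0)
((~~p -> ~p) -> ~q): 0 ≤ 0, so result = 1
~p: Gödel ¬ of 0.91 = 0 (operand ≠ 0)
(~p -> r): 0 ≤ 0.6, so result = 1
(q /\ (~p -> r)) = min(0.12, 1) = 0.12
((q /\ (~p -> r)) -> r): 0.12 ≤ 0.6, so result = 1
~((q /\ (~p -> r)) -> r): Gödel ¬ of 1 = 0 (operand ≠ 0)
(((~~p -> ~p) -> ~q) -> ~((q /\ (~p -> r)) -> r)): 1 > 0, so result = 0
((~((q /\ (~p -> r)) -> r) -> ((~~p -> ~p) -> ~q)) \/ (((~~p -> ~p) -> ~q) -> ~((q /\ (~p -> r)) -> r))) = max(1, 0) = 1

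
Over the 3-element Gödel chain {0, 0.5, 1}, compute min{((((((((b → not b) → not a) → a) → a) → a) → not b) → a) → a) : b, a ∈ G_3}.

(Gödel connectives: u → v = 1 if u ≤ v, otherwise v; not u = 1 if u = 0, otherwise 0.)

The minimum is attained at b = 0.5, a = 0.5:
  not b: Gödel ¬ of 0.5 = 0 (operand ≠ 0)
  (b → not b): 0.5 > 0, so result = 0
  not a: Gödel ¬ of 0.5 = 0 (operand ≠ 0)
  ((b → not b) → not a): 0 ≤ 0, so result = 1
  (((b → not b) → not a) → a): 1 > 0.5, so result = 0.5
  ((((b → not b) → not a) → a) → a): 0.5 ≤ 0.5, so result = 1
  (((((b → not b) → not a) → a) → a) → a): 1 > 0.5, so result = 0.5
  not b: Gödel ¬ of 0.5 = 0 (operand ≠ 0)
  ((((((b → not b) → not a) → a) → a) → a) → not b): 0.5 > 0, so result = 0
  (((((((b → not b) → not a) → a) → a) → a) → not b) → a): 0 ≤ 0.5, so result = 1
  ((((((((b → not b) → not a) → a) → a) → a) → not b) → a) → a): 1 > 0.5, so result = 0.5
Checking all 9 assignments confirms none give a value below 0.50.

0.50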